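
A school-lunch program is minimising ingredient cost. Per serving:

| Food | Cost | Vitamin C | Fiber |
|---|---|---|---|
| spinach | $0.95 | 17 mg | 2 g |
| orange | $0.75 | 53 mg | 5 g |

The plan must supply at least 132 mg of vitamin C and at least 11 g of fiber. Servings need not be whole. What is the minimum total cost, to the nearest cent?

spinach only: max(132/17, 11/2) = 7.765 servings → $7.38.
orange only: max(132/53, 11/5) = 2.491 servings → $1.87.
spinach + orange with both targets exact would need a negative amount; discard.
The minimum over all feasible corners is $1.87.

$1.87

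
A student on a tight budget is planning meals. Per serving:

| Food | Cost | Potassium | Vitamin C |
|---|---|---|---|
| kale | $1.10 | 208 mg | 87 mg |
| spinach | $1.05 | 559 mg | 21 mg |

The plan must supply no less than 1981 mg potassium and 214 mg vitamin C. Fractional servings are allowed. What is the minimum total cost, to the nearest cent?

Check every corner: each single food scaled to meet both minima, and each pair solved so both constraints bind.
kale only: max(1981/208, 214/87) = 9.524 servings → $10.48.
spinach only: max(1981/559, 214/21) = 10.19 servings → $10.70.
kale + spinach with both tight: 1.763 servings and 2.888 servings → $4.97.
Cheapest feasible corner: $4.97.

$4.97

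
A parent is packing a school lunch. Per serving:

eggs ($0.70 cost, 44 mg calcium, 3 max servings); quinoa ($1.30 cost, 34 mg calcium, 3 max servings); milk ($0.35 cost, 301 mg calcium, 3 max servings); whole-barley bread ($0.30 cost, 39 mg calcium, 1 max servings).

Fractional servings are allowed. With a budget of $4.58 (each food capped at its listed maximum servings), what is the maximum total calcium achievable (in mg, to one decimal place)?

Calcium per dollar: milk 860, whole-barley bread 130, eggs 62.86, quinoa 26.15.
Take 3 servings of milk: spends $1.05, +903.0 mg calcium (running total 903.0 mg).
Take 1 serving of whole-barley bread: spends $0.30, +39.0 mg calcium (running total 942.0 mg).
Take 3 servings of eggs: spends $2.10, +132.0 mg calcium (running total 1074.0 mg).
Take 0.8692 servings of quinoa: spends $1.13, +29.6 mg calcium (running total 1103.6 mg).
Filling greedily by calcium-per-dollar is optimal for one linear limit, giving 1103.6 mg.

1103.6 mg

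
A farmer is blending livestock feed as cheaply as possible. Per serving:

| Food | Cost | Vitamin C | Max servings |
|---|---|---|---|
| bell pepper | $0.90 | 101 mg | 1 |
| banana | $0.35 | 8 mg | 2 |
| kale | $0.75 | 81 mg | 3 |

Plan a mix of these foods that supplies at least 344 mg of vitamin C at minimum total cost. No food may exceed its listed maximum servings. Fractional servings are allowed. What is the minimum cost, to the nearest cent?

$3.15

Cost per mg of vitamin C: bell pepper $0.0089, kale $0.0093, banana $0.0437.
Take 1 serving of bell pepper: +101.0 mg vitamin C for $0.90 (total $0.90, still need 243.0 mg).
Take 3 servings of kale: +243.0 mg vitamin C for $2.25 (total $3.15, still need 0.0 mg).
Greedy by cheapest-per-mg is optimal for a single linear constraint, so the minimum cost is $3.15.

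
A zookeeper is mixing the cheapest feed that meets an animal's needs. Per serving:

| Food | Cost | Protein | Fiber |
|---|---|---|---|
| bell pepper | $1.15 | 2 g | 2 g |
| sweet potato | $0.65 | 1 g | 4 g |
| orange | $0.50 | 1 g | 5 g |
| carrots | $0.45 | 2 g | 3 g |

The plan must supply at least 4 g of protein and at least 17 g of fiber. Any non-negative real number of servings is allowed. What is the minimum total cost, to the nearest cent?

With two linear requirements the optimum uses one or two foods; enumerate the corners.
bell pepper only: max(4/2, 17/2) = 8.5 servings → $9.78.
sweet potato only: max(4/1, 17/4) = 4.25 servings → $2.76.
orange only: max(4/1, 17/5) = 4 servings → $2.00.
carrots only: max(4/2, 17/3) = 5.667 servings → $2.55.
bell pepper + sweet potato: the both-tight solution has a negative serving — not a feasible corner.
bell pepper + orange with both tight: 0.375 servings and 3.25 servings → $2.06.
bell pepper + carrots: intersection lies outside the first quadrant.
sweet potato + orange with both tight: 3 servings and 1 serving → $2.45.
sweet potato + carrots with both targets exact would need a negative amount; discard.
orange + carrots with both tight: 3.143 servings and 0.4286 servings → $1.76.
So the least-cost plan costs $1.76.

$1.76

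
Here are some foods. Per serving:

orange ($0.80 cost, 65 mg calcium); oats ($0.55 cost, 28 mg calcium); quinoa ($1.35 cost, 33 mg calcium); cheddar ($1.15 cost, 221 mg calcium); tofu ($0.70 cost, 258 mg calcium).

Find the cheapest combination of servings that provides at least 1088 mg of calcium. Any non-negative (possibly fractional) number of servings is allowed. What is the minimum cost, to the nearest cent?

Cost per mg of calcium: tofu $0.0027, cheddar $0.0052, orange $0.0123, oats $0.0196, quinoa $0.0409.
With no serving limits, use only tofu: 1088 mg / 258 mg = 4.217 servings × $0.70 = $2.95.

$2.95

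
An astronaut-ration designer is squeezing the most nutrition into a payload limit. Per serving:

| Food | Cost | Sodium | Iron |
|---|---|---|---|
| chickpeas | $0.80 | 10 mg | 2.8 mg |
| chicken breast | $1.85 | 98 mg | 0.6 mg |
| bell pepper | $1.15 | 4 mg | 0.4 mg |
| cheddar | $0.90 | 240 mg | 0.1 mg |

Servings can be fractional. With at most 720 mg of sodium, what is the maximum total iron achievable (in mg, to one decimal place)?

201.6 mg

Iron per mg sodium: chickpeas 0.28, bell pepper 0.1, chicken breast 0.006122, cheddar 0.0004167.
With no serving limits, spend the whole sodium allowance on chickpeas: 720 mg / 10 mg × 2.8 mg = 201.6 mg.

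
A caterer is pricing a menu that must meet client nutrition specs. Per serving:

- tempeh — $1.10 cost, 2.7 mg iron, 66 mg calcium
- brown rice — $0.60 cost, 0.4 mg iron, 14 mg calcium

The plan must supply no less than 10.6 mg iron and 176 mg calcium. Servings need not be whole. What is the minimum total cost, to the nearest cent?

tempeh only: max(10.6/2.7, 176/66) = 3.926 servings → $4.32.
brown rice only: max(10.6/0.4, 176/14) = 26.5 servings → $15.90.
tempeh + brown rice: intersection lies outside the first quadrant.
So the least-cost plan costs $4.32.

$4.32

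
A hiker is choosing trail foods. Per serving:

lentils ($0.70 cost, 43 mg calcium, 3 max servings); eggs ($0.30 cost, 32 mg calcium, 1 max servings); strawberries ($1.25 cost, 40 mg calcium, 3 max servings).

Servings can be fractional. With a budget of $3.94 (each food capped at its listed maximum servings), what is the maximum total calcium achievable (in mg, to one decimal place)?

Calcium per dollar: eggs 106.7, lentils 61.43, strawberries 32.
Take 1 serving of eggs: spends $0.30, +32.0 mg calcium (running total 32.0 mg).
Take 3 servings of lentils: spends $2.10, +129.0 mg calcium (running total 161.0 mg).
Take 1.232 servings of strawberries: spends $1.54, +49.3 mg calcium (running total 210.3 mg).
Filling greedily by calcium-per-dollar is optimal for one linear limit, giving 210.3 mg.

210.3 mg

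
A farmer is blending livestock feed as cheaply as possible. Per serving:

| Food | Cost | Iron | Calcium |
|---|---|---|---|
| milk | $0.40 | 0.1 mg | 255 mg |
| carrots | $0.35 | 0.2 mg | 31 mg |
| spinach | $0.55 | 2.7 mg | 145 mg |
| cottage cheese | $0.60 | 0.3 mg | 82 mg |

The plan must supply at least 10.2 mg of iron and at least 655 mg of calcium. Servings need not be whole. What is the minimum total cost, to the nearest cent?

$2.24

This is a tiny linear program; its minimum lies at a vertex of the feasible set. List the vertices and price them.
milk only: max(10.2/0.1, 655/255) = 102 servings → $40.80.
carrots only: max(10.2/0.2, 655/31) = 51 servings → $17.85.
spinach only: max(10.2/2.7, 655/145) = 4.517 servings → $2.48.
cottage cheese only: max(10.2/0.3, 655/82) = 34 servings → $20.40.
milk + carrots with both targets exact would need a negative amount; discard.
milk + spinach with both tight: 0.4295 servings and 3.762 servings → $2.24.
milk + cottage cheese with both targets exact would need a negative amount; discard.
carrots + spinach with both tight: 5.293 servings and 3.386 servings → $3.71.
carrots + cottage cheese: the both-tight solution has a negative serving — not a feasible corner.
spinach + cottage cheese with both tight: 3.597 servings and 1.627 servings → $2.95.
Cheapest feasible corner: $2.24.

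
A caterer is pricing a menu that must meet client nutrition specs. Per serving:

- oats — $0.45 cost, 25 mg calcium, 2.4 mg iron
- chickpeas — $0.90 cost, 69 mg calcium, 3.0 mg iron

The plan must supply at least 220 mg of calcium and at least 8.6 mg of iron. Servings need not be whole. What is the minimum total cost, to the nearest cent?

$2.87

Compare the cost at each extreme point of the feasible region.
oats only: max(220/25, 8.6/2.4) = 8.8 servings → $3.96.
chickpeas only: max(220/69, 8.6/3.0) = 3.188 servings → $2.87.
oats + chickpeas with both targets exact would need a negative amount; discard.
So the least-cost plan costs $2.87.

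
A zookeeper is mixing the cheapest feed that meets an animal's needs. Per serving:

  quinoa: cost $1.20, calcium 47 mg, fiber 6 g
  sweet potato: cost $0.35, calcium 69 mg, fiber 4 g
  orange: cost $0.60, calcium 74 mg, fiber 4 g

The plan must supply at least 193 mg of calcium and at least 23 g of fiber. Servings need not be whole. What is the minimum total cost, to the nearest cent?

$2.01

At the optimum either one food covers both requirements or two foods hit both targets exactly; no other combination can be cheaper.
quinoa only: max(193/47, 23/6) = 4.106 servings → $4.93.
sweet potato only: max(193/69, 23/4) = 5.75 servings → $2.01.
orange only: max(193/74, 23/4) = 5.75 servings → $3.45.
quinoa + sweet potato with both tight: 3.606 servings and 0.3407 servings → $4.45.
quinoa + orange with both tight: 3.633 servings and 0.3008 servings → $4.54.
sweet potato + orange: the both-tight solution has a negative serving — not a feasible corner.
So the least-cost plan costs $2.01.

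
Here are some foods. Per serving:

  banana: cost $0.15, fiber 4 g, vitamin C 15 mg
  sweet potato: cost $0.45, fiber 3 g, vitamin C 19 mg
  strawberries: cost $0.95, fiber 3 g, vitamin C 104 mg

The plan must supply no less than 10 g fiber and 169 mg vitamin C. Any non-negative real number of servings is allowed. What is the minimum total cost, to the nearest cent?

banana only: max(10/4, 169/15) = 11.27 servings → $1.69.
sweet potato only: max(10/3, 169/19) = 8.895 servings → $4.00.
strawberries only: max(10/3, 169/104) = 3.333 servings → $3.17.
banana + sweet potato: intersection lies outside the first quadrant.
banana + strawberries with both tight: 1.437 servings and 1.418 servings → $1.56.
sweet potato + strawberries with both tight: 2.09 servings and 1.243 servings → $2.12.
The minimum over all feasible corners is $1.56.

$1.56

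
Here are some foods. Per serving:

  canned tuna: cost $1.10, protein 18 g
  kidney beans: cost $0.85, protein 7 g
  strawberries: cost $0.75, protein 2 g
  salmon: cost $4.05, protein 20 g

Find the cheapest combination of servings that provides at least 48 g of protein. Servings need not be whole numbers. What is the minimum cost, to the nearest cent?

Cost per g of protein: canned tuna $0.0611, kidney beans $0.1214, salmon $0.2025, strawberries $0.3750.
With no serving limits, use only canned tuna: 48 g / 18 g = 2.667 servings × $1.10 = $2.93.

$2.93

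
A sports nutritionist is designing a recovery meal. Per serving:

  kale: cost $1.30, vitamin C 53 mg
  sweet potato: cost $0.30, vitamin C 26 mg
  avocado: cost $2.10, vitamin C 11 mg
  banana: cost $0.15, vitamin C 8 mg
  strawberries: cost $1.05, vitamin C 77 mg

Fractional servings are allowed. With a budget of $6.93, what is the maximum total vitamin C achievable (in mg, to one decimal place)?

600.6 mg

Vitamin C per dollar: sweet potato 86.67, strawberries 73.33, banana 53.33, kale 40.77, avocado 5.238.
With no serving limits, spend the whole cost allowance on sweet potato: $6.93 / $0.30 × 26 mg = 600.6 mg.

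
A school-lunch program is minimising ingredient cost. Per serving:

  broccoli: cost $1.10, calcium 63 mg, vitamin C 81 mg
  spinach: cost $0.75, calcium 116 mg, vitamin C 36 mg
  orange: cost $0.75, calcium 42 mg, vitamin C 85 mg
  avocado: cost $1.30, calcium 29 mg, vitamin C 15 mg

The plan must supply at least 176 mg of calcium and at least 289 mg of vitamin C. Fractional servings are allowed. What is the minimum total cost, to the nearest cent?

$2.70

A basic optimal solution has at most two foods positive. Try each food alone and each pair with both targets met exactly.
broccoli only: max(176/63, 289/81) = 3.568 servings → $3.92.
spinach only: max(176/116, 289/36) = 8.028 servings → $6.02.
orange only: max(176/42, 289/85) = 4.19 servings → $3.14.
avocado only: max(176/29, 289/15) = 19.27 servings → $25.05.
broccoli + spinach: intersection lies outside the first quadrant.
broccoli + orange with both tight: 1.445 servings and 2.023 servings → $3.11.
broccoli + avocado with both targets exact would need a negative amount; discard.
spinach + orange with both tight: 0.338 servings and 3.257 servings → $2.70.
spinach + avocado: the both-tight solution has a negative serving — not a feasible corner.
orange + avocado with both tight: 3.129 servings and 1.538 servings → $4.35.
The minimum over all feasible corners is $2.70.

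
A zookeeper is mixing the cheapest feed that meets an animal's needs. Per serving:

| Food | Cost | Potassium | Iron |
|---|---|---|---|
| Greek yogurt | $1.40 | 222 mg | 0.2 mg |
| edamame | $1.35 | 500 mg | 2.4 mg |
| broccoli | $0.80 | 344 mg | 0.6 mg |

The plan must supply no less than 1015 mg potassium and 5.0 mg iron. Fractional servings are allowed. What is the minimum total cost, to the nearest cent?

$2.81

Two binding constraints pin down two serving amounts, so the optimal mix uses at most two foods. The candidates are each food alone (scaled to the tighter of potassium/iron) and each pair with both constraints tight.
Greek yogurt only: max(1015/222, 5.0/0.2) = 25 servings → $35.00.
edamame only: max(1015/500, 5.0/2.4) = 2.083 servings → $2.81.
broccoli only: max(1015/344, 5.0/0.6) = 8.333 servings → $6.67.
Greek yogurt + edamame: intersection lies outside the first quadrant.
Greek yogurt + broccoli: the both-tight solution has a negative serving — not a feasible corner.
edamame + broccoli: intersection lies outside the first quadrant.
The minimum over all feasible corners is $2.81.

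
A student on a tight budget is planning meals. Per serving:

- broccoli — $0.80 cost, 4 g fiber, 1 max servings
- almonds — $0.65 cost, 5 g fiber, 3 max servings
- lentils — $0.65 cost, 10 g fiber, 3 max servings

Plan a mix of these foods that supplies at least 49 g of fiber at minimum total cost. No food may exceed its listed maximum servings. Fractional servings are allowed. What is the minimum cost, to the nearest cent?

Cost per g of fiber: lentils $0.0650, almonds $0.1300, broccoli $0.2000.
Take 3 servings of lentils: +30.0 g fiber for $1.95 (total $1.95, still need 19.0 g).
Take 3 servings of almonds: +15.0 g fiber for $1.95 (total $3.90, still need 4.0 g).
Take 1 serving of broccoli: +4.0 g fiber for $0.80 (total $4.70, still need 0.0 g).
Filling from the cheapest source first is optimal under one linear minimum: $4.70.

$4.70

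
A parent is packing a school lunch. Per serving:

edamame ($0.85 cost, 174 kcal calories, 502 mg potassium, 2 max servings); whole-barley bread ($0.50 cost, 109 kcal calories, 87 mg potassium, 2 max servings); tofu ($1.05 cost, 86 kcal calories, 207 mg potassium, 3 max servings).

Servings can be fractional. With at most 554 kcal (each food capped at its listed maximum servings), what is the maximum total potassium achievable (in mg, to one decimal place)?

Potassium per kcal: edamame 2.885, tofu 2.407, whole-barley bread 0.7982.
Take 2 servings of edamame: uses 348 kcal, +1004.0 mg potassium (running total 1004.0 mg).
Take 2.395 servings of tofu: uses 206 kcal, +495.8 mg potassium (running total 1499.8 mg).
Filling greedily by potassium-per-kcal is optimal for one linear limit, giving 1499.8 mg.

1499.8 mg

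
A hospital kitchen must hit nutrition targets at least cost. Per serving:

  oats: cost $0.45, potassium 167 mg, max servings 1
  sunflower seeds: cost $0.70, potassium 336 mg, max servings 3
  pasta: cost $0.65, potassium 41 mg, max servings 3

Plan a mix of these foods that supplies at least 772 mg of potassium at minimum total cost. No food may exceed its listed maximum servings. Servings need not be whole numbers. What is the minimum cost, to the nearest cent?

Cost per mg of potassium: sunflower seeds $0.0021, oats $0.0027, pasta $0.0159.
Take 2.298 servings of sunflower seeds: +772.0 mg potassium for $1.61 (total $1.61, still need 0.0 mg).
Filling from the cheapest source first is optimal under one linear minimum: $1.61.

$1.61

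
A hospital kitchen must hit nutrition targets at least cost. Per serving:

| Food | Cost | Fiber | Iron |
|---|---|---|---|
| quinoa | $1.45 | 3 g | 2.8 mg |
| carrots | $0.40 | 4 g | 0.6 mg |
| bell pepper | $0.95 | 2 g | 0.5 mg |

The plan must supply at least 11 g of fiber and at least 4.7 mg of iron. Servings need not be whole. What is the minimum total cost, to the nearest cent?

Check every corner: each single food scaled to meet both minima, and each pair solved so both constraints bind.
quinoa only: max(11/3, 4.7/2.8) = 3.667 servings → $5.32.
carrots only: max(11/4, 4.7/0.6) = 7.833 servings → $3.13.
bell pepper only: max(11/2, 4.7/0.5) = 9.4 servings → $8.93.
quinoa + carrots with both tight: 1.298 servings and 1.777 servings → $2.59.
quinoa + bell pepper with both tight: 0.9512 servings and 4.073 servings → $5.25.
carrots + bell pepper with both targets exact would need a negative amount; discard.
So the least-cost plan costs $2.59.

$2.59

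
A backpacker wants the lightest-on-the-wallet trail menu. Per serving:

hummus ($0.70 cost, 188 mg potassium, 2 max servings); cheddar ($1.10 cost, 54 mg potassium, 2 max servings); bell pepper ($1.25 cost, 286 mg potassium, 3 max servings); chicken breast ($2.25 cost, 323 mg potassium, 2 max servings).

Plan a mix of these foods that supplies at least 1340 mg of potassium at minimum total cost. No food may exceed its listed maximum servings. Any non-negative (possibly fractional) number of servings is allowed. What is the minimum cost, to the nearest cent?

$5.89

Cost per mg of potassium: hummus $0.0037, bell pepper $0.0044, chicken breast $0.0070, cheddar $0.0204.
Take 2 servings of hummus: +376.0 mg potassium for $1.40 (total $1.40, still need 964.0 mg).
Take 3 servings of bell pepper: +858.0 mg potassium for $3.75 (total $5.15, still need 106.0 mg).
Take 0.3282 servings of chicken breast: +106.0 mg potassium for $0.74 (total $5.89, still need 0.0 mg).
Greedy by cheapest-per-mg is optimal for a single linear constraint, so the minimum cost is $5.89.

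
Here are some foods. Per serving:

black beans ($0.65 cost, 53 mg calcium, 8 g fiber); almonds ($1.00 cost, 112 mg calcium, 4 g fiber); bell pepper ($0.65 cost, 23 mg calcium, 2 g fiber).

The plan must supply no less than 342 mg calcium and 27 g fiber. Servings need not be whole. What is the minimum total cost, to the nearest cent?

With two linear requirements the optimum uses one or two foods; enumerate the corners.
black beans only: max(342/53, 27/8) = 6.453 servings → $4.19.
almonds only: max(342/112, 27/4) = 6.75 servings → $6.75.
bell pepper only: max(342/23, 27/2) = 14.87 servings → $9.67.
black beans + almonds with both tight: 2.421 servings and 1.908 servings → $3.48.
black beans + bell pepper: the both-tight solution has a negative serving — not a feasible corner.
almonds + bell pepper with both tight: 0.4773 servings and 12.55 servings → $8.63.
Cheapest feasible corner: $3.48.

$3.48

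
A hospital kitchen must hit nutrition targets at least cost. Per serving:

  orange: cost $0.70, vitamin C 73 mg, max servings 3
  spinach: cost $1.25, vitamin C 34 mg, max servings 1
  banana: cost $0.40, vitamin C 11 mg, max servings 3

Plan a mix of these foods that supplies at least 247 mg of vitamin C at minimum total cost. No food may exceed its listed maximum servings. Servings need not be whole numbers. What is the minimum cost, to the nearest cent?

$3.12

Cost per mg of vitamin C: orange $0.0096, banana $0.0364, spinach $0.0368.
Take 3 servings of orange: +219.0 mg vitamin C for $2.10 (total $2.10, still need 28.0 mg).
Take 2.545 servings of banana: +28.0 mg vitamin C for $1.02 (total $3.12, still need 0.0 mg).
Greedy by cheapest-per-mg is optimal for a single linear constraint, so the minimum cost is $3.12.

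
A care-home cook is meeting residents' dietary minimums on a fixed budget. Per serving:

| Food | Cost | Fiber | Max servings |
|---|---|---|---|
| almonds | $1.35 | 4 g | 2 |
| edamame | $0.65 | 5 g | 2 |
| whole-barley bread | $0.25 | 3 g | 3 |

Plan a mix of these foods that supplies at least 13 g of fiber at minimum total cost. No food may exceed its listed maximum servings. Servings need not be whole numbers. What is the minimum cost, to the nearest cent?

Cost per g of fiber: whole-barley bread $0.0833, edamame $0.1300, almonds $0.3375.
Take 3 servings of whole-barley bread: +9.0 g fiber for $0.75 (total $0.75, still need 4.0 g).
Take 0.8 servings of edamame: +4.0 g fiber for $0.52 (total $1.27, still need 0.0 g).
Greedy by cheapest-per-g is optimal for a single linear constraint, so the minimum cost is $1.27.

$1.27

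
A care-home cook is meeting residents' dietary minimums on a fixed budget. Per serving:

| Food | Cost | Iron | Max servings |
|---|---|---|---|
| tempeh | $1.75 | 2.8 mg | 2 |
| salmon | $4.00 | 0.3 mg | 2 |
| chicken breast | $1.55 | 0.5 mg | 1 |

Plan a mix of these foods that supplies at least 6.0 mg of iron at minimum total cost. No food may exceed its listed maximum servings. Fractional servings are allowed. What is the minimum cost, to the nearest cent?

Cost per mg of iron: tempeh $0.6250, chicken breast $3.1000, salmon $13.3333.
Take 2 servings of tempeh: +5.6 mg iron for $3.50 (total $3.50, still need 0.4 mg).
Take 0.8 servings of chicken breast: +0.4 mg iron for $1.24 (total $4.74, still need 0.0 mg).
Greedy by cheapest-per-mg is optimal for a single linear constraint, so the minimum cost is $4.74.

$4.74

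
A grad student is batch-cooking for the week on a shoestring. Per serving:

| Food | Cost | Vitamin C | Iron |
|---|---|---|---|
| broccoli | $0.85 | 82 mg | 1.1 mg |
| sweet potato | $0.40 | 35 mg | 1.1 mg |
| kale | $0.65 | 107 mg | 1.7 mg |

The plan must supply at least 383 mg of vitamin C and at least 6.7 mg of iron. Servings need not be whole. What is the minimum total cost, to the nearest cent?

For a min-cost LP with two ≥-constraints, a basic feasible solution has at most two positive variables.
broccoli only: max(383/82, 6.7/1.1) = 6.091 servings → $5.18.
sweet potato only: max(383/35, 6.7/1.1) = 10.94 servings → $4.38.
kale only: max(383/107, 6.7/1.7) = 3.941 servings → $2.56.
broccoli + sweet potato with both tight: 3.613 servings and 2.478 servings → $4.06.
broccoli + kale: intersection lies outside the first quadrant.
sweet potato + kale with both tight: 1.131 servings and 3.21 servings → $2.54.
Cheapest feasible corner: $2.54.

$2.54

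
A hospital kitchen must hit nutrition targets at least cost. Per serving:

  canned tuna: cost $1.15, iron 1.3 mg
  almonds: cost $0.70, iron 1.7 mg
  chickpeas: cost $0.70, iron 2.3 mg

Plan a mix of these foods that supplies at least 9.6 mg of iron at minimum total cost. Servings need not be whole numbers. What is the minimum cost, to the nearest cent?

$2.92

Cost per mg of iron: chickpeas $0.3043, almonds $0.4118, canned tuna $0.8846.
With no serving limits, use only chickpeas: 9.6 mg / 2.3 mg = 4.174 servings × $0.70 = $2.92.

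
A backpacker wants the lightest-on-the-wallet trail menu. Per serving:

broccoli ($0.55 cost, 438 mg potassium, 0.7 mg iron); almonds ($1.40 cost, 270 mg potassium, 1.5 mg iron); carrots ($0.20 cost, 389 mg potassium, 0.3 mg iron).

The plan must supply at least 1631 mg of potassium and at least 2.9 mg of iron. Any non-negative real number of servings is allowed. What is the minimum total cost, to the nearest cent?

Compare the cost at each extreme point of the feasible region.
broccoli only: max(1631/438, 2.9/0.7) = 4.143 servings → $2.28.
almonds only: max(1631/270, 2.9/1.5) = 6.041 servings → $8.46.
carrots only: max(1631/389, 2.9/0.3) = 9.667 servings → $1.93.
broccoli + almonds with both tight: 3.554 servings and 0.2746 servings → $2.34.
broccoli + carrots with both targets exact would need a negative amount; discard.
almonds + carrots with both tight: 1.271 servings and 3.31 servings → $2.44.
So the least-cost plan costs $1.93.

$1.93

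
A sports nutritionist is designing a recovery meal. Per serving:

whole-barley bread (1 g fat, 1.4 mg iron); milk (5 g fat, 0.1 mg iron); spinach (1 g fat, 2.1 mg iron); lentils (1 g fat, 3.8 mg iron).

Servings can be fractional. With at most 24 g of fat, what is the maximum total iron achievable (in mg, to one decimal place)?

91.2 mg

Iron per g fat: lentils 3.8, spinach 2.1, whole-barley bread 1.4, milk 0.02.
With no serving limits, spend the whole fat allowance on lentils: 24 g / 1 g × 3.8 mg = 91.2 mg.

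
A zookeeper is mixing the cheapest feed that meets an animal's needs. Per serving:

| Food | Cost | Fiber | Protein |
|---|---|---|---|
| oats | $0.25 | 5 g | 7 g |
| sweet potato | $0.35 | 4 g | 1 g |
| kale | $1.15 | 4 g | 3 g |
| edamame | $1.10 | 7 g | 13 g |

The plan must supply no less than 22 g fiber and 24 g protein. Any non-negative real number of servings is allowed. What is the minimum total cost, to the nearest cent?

$1.10

Check every corner: each single food scaled to meet both minima, and each pair solved so both constraints bind.
oats only: max(22/5, 24/7) = 4.4 servings → $1.10.
sweet potato only: max(22/4, 24/1) = 24 servings → $8.40.
kale only: max(22/4, 24/3) = 8 servings → $9.20.
edamame only: max(22/7, 24/13) = 3.143 servings → $3.46.
oats + sweet potato with both tight: 3.217 servings and 1.478 servings → $1.32.
oats + kale with both tight: 2.308 servings and 2.615 servings → $3.58.
oats + edamame: intersection lies outside the first quadrant.
sweet potato + kale with both targets exact would need a negative amount; discard.
sweet potato + edamame with both tight: 2.622 servings and 1.644 servings → $2.73.
kale + edamame with both tight: 3.806 servings and 0.9677 servings → $5.44.
So the least-cost plan costs $1.10.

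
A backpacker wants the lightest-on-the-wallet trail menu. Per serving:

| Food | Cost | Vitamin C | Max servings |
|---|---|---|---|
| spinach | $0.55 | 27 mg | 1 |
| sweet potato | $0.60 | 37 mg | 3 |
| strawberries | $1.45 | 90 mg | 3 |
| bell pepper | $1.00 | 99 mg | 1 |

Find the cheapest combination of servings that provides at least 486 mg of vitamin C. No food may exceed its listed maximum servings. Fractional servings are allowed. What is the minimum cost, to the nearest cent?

$7.27

Cost per mg of vitamin C: bell pepper $0.0101, strawberries $0.0161, sweet potato $0.0162, spinach $0.0204.
Take 1 serving of bell pepper: +99.0 mg vitamin C for $1.00 (total $1.00, still need 387.0 mg).
Take 3 servings of strawberries: +270.0 mg vitamin C for $4.35 (total $5.35, still need 117.0 mg).
Take 3 servings of sweet potato: +111.0 mg vitamin C for $1.80 (total $7.15, still need 6.0 mg).
Take 0.2222 servings of spinach: +6.0 mg vitamin C for $0.12 (total $7.27, still need 0.0 mg).
Greedy by cheapest-per-mg is optimal for a single linear constraint, so the minimum cost is $7.27.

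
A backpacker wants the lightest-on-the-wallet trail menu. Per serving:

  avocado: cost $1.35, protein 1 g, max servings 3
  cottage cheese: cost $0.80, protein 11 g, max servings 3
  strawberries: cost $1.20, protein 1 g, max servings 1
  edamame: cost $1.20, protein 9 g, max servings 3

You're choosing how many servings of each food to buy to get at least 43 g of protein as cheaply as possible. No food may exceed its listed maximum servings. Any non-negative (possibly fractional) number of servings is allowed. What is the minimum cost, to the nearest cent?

Cost per g of protein: cottage cheese $0.0727, edamame $0.1333, strawberries $1.2000, avocado $1.3500.
Take 3 servings of cottage cheese: +33.0 g protein for $2.40 (total $2.40, still need 10.0 g).
Take 1.111 servings of edamame: +10.0 g protein for $1.33 (total $3.73, still need 0.0 g).
Filling from the cheapest source first is optimal under one linear minimum: $3.73.

$3.73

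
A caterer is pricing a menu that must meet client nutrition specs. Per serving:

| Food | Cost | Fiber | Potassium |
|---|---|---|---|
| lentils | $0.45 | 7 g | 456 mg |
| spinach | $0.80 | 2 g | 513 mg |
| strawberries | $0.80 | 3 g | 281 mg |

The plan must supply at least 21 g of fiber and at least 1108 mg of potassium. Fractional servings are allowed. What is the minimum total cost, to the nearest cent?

$1.35

A basic optimal solution has at most two foods positive. Try each food alone and each pair with both targets met exactly.
lentils only: max(21/7, 1108/456) = 3 servings → $1.35.
spinach only: max(21/2, 1108/513) = 10.5 servings → $8.40.
strawberries only: max(21/3, 1108/281) = 7 servings → $5.60.
lentils + spinach with both targets exact would need a negative amount; discard.
lentils + strawberries: the both-tight solution has a negative serving — not a feasible corner.
spinach + strawberries with both targets exact would need a negative amount; discard.
So the least-cost plan costs $1.35.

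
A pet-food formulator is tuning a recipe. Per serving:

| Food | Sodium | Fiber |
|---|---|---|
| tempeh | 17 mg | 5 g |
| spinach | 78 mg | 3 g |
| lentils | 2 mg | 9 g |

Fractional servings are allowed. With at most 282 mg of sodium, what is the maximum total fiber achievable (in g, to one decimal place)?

1269.0 g

Fiber per mg sodium: lentils 4.5, tempeh 0.2941, spinach 0.03846.
With no serving limits, spend the whole sodium allowance on lentils: 282 mg / 2 mg × 9 g = 1269.0 g.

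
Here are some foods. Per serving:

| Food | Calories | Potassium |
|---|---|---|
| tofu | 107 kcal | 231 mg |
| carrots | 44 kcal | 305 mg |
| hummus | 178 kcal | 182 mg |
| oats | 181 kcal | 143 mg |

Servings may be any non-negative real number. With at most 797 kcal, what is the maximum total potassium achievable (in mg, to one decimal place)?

5524.7 mg

Potassium per kcal: carrots 6.932, tofu 2.159, hummus 1.022, oats 0.7901.
With no serving limits, spend the whole calories allowance on carrots: 797 kcal / 44 kcal × 305 mg = 5524.7 mg.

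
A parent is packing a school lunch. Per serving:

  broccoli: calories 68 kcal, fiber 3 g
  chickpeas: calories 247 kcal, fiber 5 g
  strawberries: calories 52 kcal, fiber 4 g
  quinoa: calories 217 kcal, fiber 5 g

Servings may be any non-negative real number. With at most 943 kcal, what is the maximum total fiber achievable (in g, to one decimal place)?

Fiber per kcal: strawberries 0.07692, broccoli 0.04412, quinoa 0.02304, chickpeas 0.02024.
With no serving limits, spend the whole calories allowance on strawberries: 943 kcal / 52 kcal × 4 g = 72.5 g.

72.5 g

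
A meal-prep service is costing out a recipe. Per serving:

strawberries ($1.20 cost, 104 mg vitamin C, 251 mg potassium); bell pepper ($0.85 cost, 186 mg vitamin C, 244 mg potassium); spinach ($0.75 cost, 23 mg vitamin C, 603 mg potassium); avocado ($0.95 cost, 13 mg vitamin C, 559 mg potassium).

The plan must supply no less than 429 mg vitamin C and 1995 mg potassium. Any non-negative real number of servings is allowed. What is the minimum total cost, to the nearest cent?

Two binding constraints pin down two serving amounts, so the optimal mix uses at most two foods. The candidates are each food alone (scaled to the tighter of vitamin C/potassium) and each pair with both constraints tight.
strawberries only: max(429/104, 1995/251) = 7.948 servings → $9.54.
bell pepper only: max(429/186, 1995/244) = 8.176 servings → $6.95.
spinach only: max(429/23, 1995/603) = 18.65 servings → $13.99.
avocado only: max(429/13, 1995/559) = 33 servings → $31.35.
strawberries + bell pepper with both targets exact would need a negative amount; discard.
strawberries + spinach with both tight: 3.737 servings and 1.753 servings → $5.80.
strawberries + avocado with both tight: 3.898 servings and 1.819 servings → $6.41.
bell pepper + spinach with both tight: 1.997 servings and 2.5 servings → $3.57.
bell pepper + avocado with both tight: 2.122 servings and 2.643 servings → $4.31.
spinach + avocado with both targets exact would need a negative amount; discard.
So the least-cost plan costs $3.57.

$3.57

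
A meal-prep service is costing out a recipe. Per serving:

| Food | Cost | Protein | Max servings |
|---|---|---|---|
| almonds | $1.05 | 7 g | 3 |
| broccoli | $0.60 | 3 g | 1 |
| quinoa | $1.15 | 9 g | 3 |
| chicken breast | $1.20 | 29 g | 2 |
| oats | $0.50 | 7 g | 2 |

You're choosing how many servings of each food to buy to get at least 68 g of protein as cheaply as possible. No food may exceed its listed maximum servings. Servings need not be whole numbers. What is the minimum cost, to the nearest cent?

$3.11

Cost per g of protein: chicken breast $0.0414, oats $0.0714, quinoa $0.1278, almonds $0.1500, broccoli $0.2000.
Take 2 servings of chicken breast: +58.0 g protein for $2.40 (total $2.40, still need 10.0 g).
Take 1.429 servings of oats: +10.0 g protein for $0.71 (total $3.11, still need 0.0 g).
Filling from the cheapest source first is optimal under one linear minimum: $3.11.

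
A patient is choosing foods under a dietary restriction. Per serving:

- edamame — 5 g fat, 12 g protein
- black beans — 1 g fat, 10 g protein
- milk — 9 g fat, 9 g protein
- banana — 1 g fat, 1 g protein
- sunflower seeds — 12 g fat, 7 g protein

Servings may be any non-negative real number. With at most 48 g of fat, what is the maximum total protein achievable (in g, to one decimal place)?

Protein per g fat: black beans 10, edamame 2.4, milk 1, banana 1, sunflower seeds 0.5833.
With no serving limits, spend the whole fat allowance on black beans: 48 g / 1 g × 10 g = 480.0 g.

480.0 g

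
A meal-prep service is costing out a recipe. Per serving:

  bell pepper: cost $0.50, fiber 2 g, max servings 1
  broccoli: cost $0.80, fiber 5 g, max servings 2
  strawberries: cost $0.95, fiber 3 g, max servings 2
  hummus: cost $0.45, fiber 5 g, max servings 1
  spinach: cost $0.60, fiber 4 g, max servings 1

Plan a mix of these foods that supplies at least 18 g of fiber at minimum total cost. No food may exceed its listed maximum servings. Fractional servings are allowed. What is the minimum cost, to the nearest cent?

Cost per g of fiber: hummus $0.0900, spinach $0.1500, broccoli $0.1600, bell pepper $0.2500, strawberries $0.3167.
Take 1 serving of hummus: +5.0 g fiber for $0.45 (total $0.45, still need 13.0 g).
Take 1 serving of spinach: +4.0 g fiber for $0.60 (total $1.05, still need 9.0 g).
Take 1.8 servings of broccoli: +9.0 g fiber for $1.44 (total $2.49, still need 0.0 g).
Greedy by cheapest-per-g is optimal for a single linear constraint, so the minimum cost is $2.49.

$2.49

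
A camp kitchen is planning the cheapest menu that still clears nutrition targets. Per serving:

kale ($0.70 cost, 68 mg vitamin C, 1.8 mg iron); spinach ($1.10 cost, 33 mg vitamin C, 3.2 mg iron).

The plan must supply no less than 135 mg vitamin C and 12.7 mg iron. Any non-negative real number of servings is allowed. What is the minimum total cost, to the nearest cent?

$4.37

For a min-cost LP with two ≥-constraints, a basic feasible solution has at most two positive variables.
kale only: max(135/68, 12.7/1.8) = 7.056 servings → $4.94.
spinach only: max(135/33, 12.7/3.2) = 4.091 servings → $4.50.
kale + spinach with both tight: 0.08154 servings and 3.923 servings → $4.37.
So the least-cost plan costs $4.37.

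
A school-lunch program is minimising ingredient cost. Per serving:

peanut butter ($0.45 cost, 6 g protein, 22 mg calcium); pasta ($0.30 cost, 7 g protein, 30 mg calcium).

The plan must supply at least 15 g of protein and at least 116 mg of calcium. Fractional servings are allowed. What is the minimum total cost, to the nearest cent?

$1.16

peanut butter only: max(15/6, 116/22) = 5.273 servings → $2.37.
pasta only: max(15/7, 116/30) = 3.867 servings → $1.16.
peanut butter + pasta: intersection lies outside the first quadrant.
Cheapest feasible corner: $1.16.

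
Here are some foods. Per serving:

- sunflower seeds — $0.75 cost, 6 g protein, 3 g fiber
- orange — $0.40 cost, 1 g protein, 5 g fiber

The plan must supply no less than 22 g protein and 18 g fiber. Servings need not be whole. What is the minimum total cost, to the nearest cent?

$3.18

Two binding constraints pin down two serving amounts, so the optimal mix uses at most two foods. The candidates are each food alone (scaled to the tighter of protein/fiber) and each pair with both constraints tight.
sunflower seeds only: max(22/6, 18/3) = 6 servings → $4.50.
orange only: max(22/1, 18/5) = 22 servings → $8.80.
sunflower seeds + orange with both tight: 3.407 servings and 1.556 servings → $3.18.
The minimum over all feasible corners is $3.18.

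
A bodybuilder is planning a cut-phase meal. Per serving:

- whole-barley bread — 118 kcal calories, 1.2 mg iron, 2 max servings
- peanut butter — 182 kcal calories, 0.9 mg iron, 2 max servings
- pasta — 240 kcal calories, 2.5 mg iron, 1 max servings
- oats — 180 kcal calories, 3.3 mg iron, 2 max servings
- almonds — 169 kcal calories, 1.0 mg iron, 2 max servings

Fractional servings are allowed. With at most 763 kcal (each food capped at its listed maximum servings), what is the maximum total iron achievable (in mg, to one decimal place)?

Iron per kcal: oats 0.01833, pasta 0.01042, whole-barley bread 0.01017, almonds 0.005917, peanut butter 0.004945.
Take 2 servings of oats: uses 360 kcal, +6.6 mg iron (running total 6.6 mg).
Take 1 serving of pasta: uses 240 kcal, +2.5 mg iron (running total 9.1 mg).
Take 1.381 servings of whole-barley bread: uses 163 kcal, +1.7 mg iron (running total 10.8 mg).
Greedy by best ratio exhausts the calories allowance optimally: 10.8 mg.

10.8 mg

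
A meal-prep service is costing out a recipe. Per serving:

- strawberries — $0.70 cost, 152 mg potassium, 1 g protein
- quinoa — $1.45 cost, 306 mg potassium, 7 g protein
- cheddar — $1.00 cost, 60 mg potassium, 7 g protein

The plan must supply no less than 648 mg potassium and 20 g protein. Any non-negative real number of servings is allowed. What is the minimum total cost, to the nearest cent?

$3.73

This is a tiny linear program; its minimum lies at a vertex of the feasible set. List the vertices and price them.
strawberries only: max(648/152, 20/1) = 20 servings → $14.00.
quinoa only: max(648/306, 20/7) = 2.857 servings → $4.14.
cheddar only: max(648/60, 20/7) = 10.8 servings → $10.80.
strawberries + quinoa: the both-tight solution has a negative serving — not a feasible corner.
strawberries + cheddar with both tight: 3.323 servings and 2.382 servings → $4.71.
quinoa + cheddar with both tight: 1.937 servings and 0.9199 servings → $3.73.
The minimum over all feasible corners is $3.73.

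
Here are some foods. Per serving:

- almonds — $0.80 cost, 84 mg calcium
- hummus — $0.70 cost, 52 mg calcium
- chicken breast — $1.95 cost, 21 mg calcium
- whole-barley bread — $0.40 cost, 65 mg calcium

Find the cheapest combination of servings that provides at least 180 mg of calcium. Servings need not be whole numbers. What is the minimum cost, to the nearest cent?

$1.11

Cost per mg of calcium: whole-barley bread $0.0062, almonds $0.0095, hummus $0.0135, chicken breast $0.0929.
With no serving limits, use only whole-barley bread: 180 mg / 65 mg = 2.769 servings × $0.40 = $1.11.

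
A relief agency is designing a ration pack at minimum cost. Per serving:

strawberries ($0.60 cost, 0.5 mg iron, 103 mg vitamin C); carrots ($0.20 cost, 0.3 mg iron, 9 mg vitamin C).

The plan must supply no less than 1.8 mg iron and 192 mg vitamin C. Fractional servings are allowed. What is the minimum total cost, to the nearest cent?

$1.62

A basic optimal solution has at most two foods positive. Try each food alone and each pair with both targets met exactly.
strawberries only: max(1.8/0.5, 192/103) = 3.6 servings → $2.16.
carrots only: max(1.8/0.3, 192/9) = 21.33 servings → $4.27.
strawberries + carrots with both tight: 1.568 servings and 3.386 servings → $1.62.
The minimum over all feasible corners is $1.62.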